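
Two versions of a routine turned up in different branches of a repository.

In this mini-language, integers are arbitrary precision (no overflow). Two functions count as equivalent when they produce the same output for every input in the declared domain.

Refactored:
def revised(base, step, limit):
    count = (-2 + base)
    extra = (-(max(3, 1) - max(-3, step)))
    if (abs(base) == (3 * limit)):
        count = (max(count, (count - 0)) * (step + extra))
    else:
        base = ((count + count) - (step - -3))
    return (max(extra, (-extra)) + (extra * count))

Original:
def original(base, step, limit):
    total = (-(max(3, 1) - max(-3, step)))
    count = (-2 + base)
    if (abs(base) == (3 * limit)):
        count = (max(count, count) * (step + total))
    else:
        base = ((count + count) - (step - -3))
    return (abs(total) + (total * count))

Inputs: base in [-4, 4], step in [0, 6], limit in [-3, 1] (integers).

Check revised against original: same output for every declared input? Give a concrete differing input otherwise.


Reading the diff, among the changes: min/max/abs usage differs, plus arithmetic usage differs, plus constant usage differs, plus local variable names differ.
One worked example (base=0, step=5, limit=0) — original: total=2, then count=-2, then (abs(base) == (3 * limit)) is true, then count=-14, then returns -26; revised: count=-2, then extra=2, then (abs(base) == (3 * limit)) is true, then count=-14, then returns -26; agreement on -26.
Across all 315 domain points the two functions coincide.
verdict: equivalent


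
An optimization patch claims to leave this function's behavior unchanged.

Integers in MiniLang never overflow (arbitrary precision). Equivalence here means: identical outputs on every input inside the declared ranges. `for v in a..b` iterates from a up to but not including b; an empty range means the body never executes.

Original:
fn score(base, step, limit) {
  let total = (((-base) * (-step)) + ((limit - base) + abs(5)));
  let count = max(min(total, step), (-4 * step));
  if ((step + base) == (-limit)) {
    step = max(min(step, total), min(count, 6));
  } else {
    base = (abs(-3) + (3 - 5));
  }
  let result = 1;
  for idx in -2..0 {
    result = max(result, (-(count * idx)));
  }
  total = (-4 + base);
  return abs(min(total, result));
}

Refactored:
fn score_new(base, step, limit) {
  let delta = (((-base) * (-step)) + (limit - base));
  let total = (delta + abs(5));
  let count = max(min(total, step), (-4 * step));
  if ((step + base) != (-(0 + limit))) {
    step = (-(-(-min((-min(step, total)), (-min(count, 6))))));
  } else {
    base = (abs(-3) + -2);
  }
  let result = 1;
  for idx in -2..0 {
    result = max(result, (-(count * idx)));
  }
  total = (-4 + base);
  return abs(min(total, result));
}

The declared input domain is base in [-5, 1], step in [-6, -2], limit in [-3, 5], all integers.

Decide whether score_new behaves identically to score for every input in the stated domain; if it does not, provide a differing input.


These are not equivalent — on base=-5, step=-6, limit=-3 the outputs split (3 vs 9).
score: total = 37; count = 24; ((step + base) == (-limit)) -> false; base = 1; result = 1; [idx=-2]; result = 48; [idx=-1]; result = 48; total = -3; return 3
score_new: delta = 32; total = 37; count = 24; ((step + base) != (-(0 + limit))) -> true; step = 6; result = 1; [idx=-2]; result = 48; [idx=-1]; result = 48; total = -9; return 9
verdict: not equivalent; witness: base=-5, step=-6, limit=-3


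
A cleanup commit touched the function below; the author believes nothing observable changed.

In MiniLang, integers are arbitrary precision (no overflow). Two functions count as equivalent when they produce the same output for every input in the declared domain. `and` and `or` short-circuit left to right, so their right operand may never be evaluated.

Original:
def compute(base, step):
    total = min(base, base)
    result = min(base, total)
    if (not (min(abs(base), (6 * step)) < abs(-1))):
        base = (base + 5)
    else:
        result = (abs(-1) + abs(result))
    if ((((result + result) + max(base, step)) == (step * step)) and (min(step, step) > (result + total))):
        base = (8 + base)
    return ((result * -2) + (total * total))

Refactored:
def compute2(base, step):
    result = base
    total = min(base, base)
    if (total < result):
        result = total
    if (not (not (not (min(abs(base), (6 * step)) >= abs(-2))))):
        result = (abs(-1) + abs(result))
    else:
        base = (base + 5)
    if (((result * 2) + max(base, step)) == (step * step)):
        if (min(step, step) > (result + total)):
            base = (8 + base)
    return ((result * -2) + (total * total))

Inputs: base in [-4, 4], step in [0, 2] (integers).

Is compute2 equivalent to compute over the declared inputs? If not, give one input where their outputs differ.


There is a counterexample at base=-1, step=1: 3 on one side, -3 on the other.
compute: total becomes -1; next result becomes -1; next (not (min(abs(base), (6 * step)) < abs(-1))) evaluates to true; next base becomes 4; next ((((result + result) + max(base, step)) == (step * step)) and (min(step, step) > (result + total))) evaluates to false; next final value 3
compute2: result becomes -1; next total becomes -1; next (total < result) evaluates to false; next (not (not (not (min(abs(base), (6 * step)) >= abs(-2))))) evaluates to true; next result becomes 2; next (((result * 2) + max(base, step)) == (step * step)) evaluates to false; next final value -3
verdict: not equivalent; witness: base=-1, step=1


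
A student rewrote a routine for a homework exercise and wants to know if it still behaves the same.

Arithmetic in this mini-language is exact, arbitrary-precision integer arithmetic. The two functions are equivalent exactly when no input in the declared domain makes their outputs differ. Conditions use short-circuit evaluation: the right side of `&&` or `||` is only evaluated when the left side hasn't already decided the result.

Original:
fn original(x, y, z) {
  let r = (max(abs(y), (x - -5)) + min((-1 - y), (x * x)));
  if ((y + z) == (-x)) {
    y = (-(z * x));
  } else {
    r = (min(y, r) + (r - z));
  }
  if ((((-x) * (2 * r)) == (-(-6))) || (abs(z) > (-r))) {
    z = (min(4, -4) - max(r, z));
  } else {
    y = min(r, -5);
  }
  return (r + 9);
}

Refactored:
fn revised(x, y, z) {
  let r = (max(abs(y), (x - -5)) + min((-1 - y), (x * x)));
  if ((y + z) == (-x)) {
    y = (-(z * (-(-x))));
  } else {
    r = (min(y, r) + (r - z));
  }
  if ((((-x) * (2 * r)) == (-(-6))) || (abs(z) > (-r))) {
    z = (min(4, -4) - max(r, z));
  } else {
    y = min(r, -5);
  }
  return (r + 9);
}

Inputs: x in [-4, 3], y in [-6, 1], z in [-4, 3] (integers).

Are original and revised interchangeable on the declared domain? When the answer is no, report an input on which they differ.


The two are interchangeable: same computation, different form, and every declared input agrees.
One worked example (x=3, y=0, z=0) — original: r=7, then ((y + z) == (-x)) is false, then r=7, then ((((-x) * (2 * r)) == (-(-6))) || (abs(z) > (-r))) is true, then z=-11, then returns 16; revised: r=7, then ((y + z) == (-x)) is false, then r=7, then ((((-x) * (2 * r)) == (-(-6))) || (abs(z) > (-r))) is true, then z=-11, then returns 16; agreement on 16.
An exhaustive pass over the 512 declared inputs shows identical outputs.
verdict: equivalent


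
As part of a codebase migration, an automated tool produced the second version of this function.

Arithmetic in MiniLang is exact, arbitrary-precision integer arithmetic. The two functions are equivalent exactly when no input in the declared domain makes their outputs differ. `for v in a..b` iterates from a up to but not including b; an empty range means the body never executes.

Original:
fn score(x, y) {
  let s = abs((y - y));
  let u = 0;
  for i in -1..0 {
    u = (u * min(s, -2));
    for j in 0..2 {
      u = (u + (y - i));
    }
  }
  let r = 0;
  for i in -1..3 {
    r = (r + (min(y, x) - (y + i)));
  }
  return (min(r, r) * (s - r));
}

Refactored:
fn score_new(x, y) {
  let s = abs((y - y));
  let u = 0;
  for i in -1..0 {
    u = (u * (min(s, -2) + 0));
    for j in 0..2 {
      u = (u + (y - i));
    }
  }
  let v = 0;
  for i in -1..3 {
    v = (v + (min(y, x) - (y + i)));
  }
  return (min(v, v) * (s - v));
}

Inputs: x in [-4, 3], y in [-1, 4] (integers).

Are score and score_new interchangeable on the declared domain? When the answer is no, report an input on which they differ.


Changes here: local variable names differ; and arithmetic usage differs; and constant usage differs; the full 48-point sweep finds no disagreement.
verdict: equivalent


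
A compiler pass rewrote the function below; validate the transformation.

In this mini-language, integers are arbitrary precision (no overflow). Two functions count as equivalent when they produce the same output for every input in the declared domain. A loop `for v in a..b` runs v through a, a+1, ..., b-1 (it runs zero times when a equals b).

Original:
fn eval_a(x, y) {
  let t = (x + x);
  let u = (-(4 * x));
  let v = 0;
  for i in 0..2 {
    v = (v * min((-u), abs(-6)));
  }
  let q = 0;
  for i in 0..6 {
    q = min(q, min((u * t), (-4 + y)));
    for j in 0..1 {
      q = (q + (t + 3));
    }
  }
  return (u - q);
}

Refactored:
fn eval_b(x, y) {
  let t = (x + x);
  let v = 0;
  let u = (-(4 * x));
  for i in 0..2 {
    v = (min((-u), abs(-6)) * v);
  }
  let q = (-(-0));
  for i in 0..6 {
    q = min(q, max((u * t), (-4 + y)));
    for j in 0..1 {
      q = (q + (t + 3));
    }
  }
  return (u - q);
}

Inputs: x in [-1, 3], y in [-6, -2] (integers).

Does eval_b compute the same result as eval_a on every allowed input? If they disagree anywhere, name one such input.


Not equivalent: x=-1, y=-6 separates them (13 vs 11).
eval_a: t := -2 | u := 4 | v := 0 | iter i=0: | v := 0 | iter i=1: | v := 0 | q := 0 | iter i=0: | q := -10 | iter j=0: | q := -9 | iter i=1: | q := -10 | iter j=0: | q := -9 | iter i=2: | q := -10 | iter j=0: | q := -9 | iter i=3: | q := -10 | iter j=0: | q := -9 | iter i=4: | q := -10 | iter j=0: | q := -9 | iter i=5: | q := -10 | iter j=0: | q := -9 | result 13
eval_b: t := -2 | v := 0 | u := 4 | iter i=0: | v := 0 | iter i=1: | v := 0 | q := 0 | iter i=0: | q := -8 | iter j=0: | q := -7 | iter i=1: | q := -8 | iter j=0: | q := -7 | iter i=2: | q := -8 | iter j=0: | q := -7 | iter i=3: | q := -8 | iter j=0: | q := -7 | iter i=4: | q := -8 | iter j=0: | q := -7 | iter i=5: | q := -8 | iter j=0: | q := -7 | result 11
verdict: not equivalent; witness: x=-1, y=-6


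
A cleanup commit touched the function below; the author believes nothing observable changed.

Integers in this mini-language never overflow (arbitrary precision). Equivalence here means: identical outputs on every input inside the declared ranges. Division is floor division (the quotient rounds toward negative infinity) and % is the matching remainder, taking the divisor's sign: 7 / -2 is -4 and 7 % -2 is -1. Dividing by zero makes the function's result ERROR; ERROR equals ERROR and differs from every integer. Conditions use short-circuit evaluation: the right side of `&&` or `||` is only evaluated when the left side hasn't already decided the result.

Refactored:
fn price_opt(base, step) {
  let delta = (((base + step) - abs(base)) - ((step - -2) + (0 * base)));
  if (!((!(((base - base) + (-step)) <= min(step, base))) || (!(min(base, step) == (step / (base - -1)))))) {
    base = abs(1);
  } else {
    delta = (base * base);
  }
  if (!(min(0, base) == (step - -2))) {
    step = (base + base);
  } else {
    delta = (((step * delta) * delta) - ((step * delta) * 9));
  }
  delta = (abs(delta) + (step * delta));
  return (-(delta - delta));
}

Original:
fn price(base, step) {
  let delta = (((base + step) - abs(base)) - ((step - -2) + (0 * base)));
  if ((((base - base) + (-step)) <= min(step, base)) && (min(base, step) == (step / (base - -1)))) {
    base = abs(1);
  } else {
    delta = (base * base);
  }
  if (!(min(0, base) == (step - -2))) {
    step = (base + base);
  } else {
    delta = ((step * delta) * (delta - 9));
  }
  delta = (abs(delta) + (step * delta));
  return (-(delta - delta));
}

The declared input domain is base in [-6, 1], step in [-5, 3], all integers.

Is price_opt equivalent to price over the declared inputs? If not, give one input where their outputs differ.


The two are interchangeable: arithmetic usage differs, boolean connective usage differs, and every declared input agrees.
Tracing base=-3, step=-4: price: delta := -8 | ((((base - base) + (-step)) <= min(step, base)) && (min(base, step) == (step / (base - -1)))): false | delta := 9 | (!(min(0, base) == (step - -2))): true | step := -6 | delta := -45 | result 0 | price_opt: delta := -8 | (!((!(((base - base) + (-step)) <= min(step, base))) || (!(min(base, step) == (step / (base - -1)))))): false | delta := 9 | (!(min(0, base) == (step - -2))): true | step := -6 | delta := -45 | result 0 — matching result 0.
An exhaustive pass over the 72 declared inputs shows identical outputs.
verdict: equivalent


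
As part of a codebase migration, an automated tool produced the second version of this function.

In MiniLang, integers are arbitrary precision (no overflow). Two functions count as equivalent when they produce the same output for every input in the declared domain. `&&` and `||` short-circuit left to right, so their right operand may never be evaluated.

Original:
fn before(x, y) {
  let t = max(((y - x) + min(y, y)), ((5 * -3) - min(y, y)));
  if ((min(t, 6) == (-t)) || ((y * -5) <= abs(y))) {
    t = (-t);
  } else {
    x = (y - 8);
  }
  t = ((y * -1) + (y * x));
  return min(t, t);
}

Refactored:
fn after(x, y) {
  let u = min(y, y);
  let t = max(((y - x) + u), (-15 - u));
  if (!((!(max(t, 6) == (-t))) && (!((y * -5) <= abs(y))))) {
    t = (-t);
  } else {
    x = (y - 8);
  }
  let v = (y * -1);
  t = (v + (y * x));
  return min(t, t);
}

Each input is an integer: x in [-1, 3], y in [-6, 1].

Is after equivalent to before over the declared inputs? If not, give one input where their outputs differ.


Not equivalent: x=0, y=-3 separates them (36 vs 3).
before: t=-6, then ((min(t, 6) == (-t)) || ((y * -5) <= abs(y))) is false, then x=-11, then t=36, then returns 36
after: u=-3, then t=-6, then (!((!(max(t, 6) == (-t))) && (!((y * -5) <= abs(y))))) is true, then t=6, then v=3, then t=3, then returns 3
verdict: not equivalent; witness: x=0, y=-3


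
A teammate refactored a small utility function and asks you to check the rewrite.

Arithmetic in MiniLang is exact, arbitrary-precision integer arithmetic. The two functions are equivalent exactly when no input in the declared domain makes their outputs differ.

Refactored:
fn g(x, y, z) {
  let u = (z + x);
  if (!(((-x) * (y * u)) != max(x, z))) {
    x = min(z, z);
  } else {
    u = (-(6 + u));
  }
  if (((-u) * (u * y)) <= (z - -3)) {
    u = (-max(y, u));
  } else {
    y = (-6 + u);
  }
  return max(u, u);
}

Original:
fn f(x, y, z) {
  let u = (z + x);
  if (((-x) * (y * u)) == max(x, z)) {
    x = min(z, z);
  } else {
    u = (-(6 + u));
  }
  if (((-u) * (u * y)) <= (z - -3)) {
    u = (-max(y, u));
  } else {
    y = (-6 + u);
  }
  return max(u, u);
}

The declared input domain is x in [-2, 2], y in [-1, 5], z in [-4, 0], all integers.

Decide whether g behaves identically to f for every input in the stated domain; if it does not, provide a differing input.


This is a faithful refactor — boolean connective usage differs; comparison usage differs, but the computed results match everywhere.
As a probe, take x=2, y=5, z=-2: f runs u := 0 | (((-x) * (y * u)) == max(x, z)): false | u := -6 | (((-u) * (u * y)) <= (z - -3)): true | u := -5 | result -5; g runs u := 0 | (!(((-x) * (y * u)) != max(x, z))): false | u := -6 | (((-u) * (u * y)) <= (z - -3)): true | u := -5 | result -5; both end at -5.
Sweeping the whole domain (175 inputs) finds no disagreement.
verdict: equivalent


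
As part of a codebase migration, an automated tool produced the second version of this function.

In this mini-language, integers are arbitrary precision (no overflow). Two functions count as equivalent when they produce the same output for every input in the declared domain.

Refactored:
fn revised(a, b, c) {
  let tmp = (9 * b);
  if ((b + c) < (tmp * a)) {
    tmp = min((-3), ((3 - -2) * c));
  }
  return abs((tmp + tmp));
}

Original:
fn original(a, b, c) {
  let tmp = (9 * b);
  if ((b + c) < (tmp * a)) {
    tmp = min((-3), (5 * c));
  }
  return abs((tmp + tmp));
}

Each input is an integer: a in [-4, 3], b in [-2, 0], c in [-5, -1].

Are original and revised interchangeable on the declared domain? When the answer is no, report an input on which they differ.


The two are interchangeable: constant usage differs, arithmetic usage differs, and every declared input agrees.
Spot check at a=-1, b=0, c=-5 — original: tmp=0, then ((b + c) < (tmp * a)) is true, then tmp=-25, then returns 50. revised: tmp=0, then ((b + c) < (tmp * a)) is true, then tmp=-25, then returns 50. Both give 50.
An exhaustive pass over the 120 declared inputs shows identical outputs.
verdict: equivalent


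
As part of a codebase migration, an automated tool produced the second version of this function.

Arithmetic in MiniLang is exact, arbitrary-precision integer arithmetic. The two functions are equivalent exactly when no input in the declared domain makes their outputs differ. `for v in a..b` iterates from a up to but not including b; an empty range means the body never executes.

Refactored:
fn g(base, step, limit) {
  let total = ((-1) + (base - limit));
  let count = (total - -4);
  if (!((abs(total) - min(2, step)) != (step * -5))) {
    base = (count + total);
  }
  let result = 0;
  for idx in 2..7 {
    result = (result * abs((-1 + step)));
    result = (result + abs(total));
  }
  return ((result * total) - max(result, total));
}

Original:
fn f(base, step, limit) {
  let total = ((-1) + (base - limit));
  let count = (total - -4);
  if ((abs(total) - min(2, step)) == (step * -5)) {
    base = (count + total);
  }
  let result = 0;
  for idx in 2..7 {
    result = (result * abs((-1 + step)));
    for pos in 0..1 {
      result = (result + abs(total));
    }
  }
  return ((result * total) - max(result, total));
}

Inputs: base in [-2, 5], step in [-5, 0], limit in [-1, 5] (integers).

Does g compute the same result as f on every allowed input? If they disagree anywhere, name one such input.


Although comparison usage differs; loop structure differs; boolean connective usage differs; statement counts differ; local variable names differ, 336/336 inputs agree.
verdict: equivalent


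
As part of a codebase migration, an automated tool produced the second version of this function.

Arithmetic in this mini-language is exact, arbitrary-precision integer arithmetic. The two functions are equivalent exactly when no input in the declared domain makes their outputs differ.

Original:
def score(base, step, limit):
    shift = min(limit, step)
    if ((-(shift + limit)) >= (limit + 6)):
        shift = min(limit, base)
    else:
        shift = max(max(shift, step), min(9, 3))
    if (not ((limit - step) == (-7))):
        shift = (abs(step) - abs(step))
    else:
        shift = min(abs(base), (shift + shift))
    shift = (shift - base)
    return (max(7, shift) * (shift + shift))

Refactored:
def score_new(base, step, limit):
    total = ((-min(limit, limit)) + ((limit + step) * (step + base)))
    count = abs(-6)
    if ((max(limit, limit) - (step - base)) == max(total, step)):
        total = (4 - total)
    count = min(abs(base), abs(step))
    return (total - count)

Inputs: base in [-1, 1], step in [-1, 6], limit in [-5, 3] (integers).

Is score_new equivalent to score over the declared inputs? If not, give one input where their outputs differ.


The rewrite breaks on base=-1, step=-1, limit=-5, where the results are 14 and 16.
score: shift = -5; ((-(shift + limit)) >= (limit + 6)) -> true; shift = -5; (not ((limit - step) == (-7))) -> true; shift = 0; shift = 1; return 14
score_new: total = 17; count = 6; ((max(limit, limit) - (step - base)) == max(total, step)) -> false; count = 1; return 16
verdict: not equivalent; witness: base=-1, step=-1, limit=-5


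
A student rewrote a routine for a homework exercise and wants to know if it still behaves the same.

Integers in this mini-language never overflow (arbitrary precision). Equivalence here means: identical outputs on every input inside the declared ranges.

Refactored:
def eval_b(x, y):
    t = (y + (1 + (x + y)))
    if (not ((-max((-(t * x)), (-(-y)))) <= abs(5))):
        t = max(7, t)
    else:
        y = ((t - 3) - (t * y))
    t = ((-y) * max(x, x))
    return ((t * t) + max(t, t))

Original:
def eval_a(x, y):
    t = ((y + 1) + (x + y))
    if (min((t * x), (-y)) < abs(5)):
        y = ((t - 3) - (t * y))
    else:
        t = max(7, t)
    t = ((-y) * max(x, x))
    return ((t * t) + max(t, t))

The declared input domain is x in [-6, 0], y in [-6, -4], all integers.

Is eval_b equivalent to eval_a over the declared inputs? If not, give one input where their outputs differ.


x=-6, y=-5 yields 870 from eval_a but 310806 from eval_b.
verdict: not equivalent; witness: x=-6, y=-5


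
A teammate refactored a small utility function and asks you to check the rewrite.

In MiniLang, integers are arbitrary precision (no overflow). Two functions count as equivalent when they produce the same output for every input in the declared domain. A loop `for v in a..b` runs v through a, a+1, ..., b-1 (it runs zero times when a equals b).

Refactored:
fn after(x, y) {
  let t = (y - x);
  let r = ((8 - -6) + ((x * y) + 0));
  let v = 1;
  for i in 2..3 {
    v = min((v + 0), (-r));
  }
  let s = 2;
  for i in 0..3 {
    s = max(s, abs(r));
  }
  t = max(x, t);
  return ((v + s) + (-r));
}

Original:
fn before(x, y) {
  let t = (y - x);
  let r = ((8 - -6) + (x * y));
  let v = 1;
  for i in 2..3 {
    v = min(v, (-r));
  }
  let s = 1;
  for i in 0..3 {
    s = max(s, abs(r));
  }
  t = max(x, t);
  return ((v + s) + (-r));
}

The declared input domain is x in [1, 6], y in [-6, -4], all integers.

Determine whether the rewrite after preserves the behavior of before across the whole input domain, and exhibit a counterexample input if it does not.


Run the pair on x=3, y=-5.
before: t = -8; r = -1; v = 1; [i=2]; v = 1; s = 1; [i=0]; s = 1; [i=1]; s = 1; [i=2]; s = 1; t = 3; return 3
after: t = -8; r = -1; v = 1; [i=2]; v = 1; s = 2; [i=0]; s = 2; [i=1]; s = 2; [i=2]; s = 2; t = 3; return 4
3 != 4, so the rewrite changes behavior.
verdict: not equivalent; witness: x=3, y=-5


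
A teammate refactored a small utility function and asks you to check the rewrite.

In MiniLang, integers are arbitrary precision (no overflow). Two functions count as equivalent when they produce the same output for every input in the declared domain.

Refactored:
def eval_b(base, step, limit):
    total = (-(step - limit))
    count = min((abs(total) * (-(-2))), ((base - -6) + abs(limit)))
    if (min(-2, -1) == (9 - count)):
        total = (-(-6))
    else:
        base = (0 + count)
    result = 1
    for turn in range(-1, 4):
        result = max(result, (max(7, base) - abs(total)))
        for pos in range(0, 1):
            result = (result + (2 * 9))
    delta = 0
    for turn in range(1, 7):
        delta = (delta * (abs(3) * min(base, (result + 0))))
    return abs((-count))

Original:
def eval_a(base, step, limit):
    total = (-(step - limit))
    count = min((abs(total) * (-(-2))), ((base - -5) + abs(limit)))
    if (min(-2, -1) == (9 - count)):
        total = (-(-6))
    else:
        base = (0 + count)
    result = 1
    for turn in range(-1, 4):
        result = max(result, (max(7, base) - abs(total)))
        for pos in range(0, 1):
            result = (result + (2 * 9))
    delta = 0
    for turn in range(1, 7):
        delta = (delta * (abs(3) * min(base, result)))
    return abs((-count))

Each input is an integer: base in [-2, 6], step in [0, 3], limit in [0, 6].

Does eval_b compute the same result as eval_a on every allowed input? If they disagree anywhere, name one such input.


Not equivalent: base=-2, step=0, limit=4 separates them (7 vs 8).
eval_a: total := 4 | count := 7 | (min(-2, -1) == (9 - count)): false | base := 7 | result := 1 | iter turn=-1: | result := 3 | iter pos=0: | result := 21 | iter turn=0: | result := 21 | iter pos=0: | result := 39 | iter turn=1: | result := 39 | iter pos=0: | result := 57 | iter turn=2: | result := 57 | iter pos=0: | result := 75 | iter turn=3: | result := 75 | iter pos=0: | result := 93 | delta := 0 | iter turn=1: | delta := 0 | iter turn=2: | delta := 0 | iter turn=3: | delta := 0 | iter turn=4: | delta := 0 | iter turn=5: | delta := 0 | iter turn=6: | delta := 0 | result 7
eval_b: total := 4 | count := 8 | (min(-2, -1) == (9 - count)): false | base := 8 | result := 1 | iter turn=-1: | result := 4 | iter pos=0: | result := 22 | iter turn=0: | result := 22 | iter pos=0: | result := 40 | iter turn=1: | result := 40 | iter pos=0: | result := 58 | iter turn=2: | result := 58 | iter pos=0: | result := 76 | iter turn=3: | result := 76 | iter pos=0: | result := 94 | delta := 0 | iter turn=1: | delta := 0 | iter turn=2: | delta := 0 | iter turn=3: | delta := 0 | iter turn=4: | delta := 0 | iter turn=5: | delta := 0 | iter turn=6: | delta := 0 | result 8
verdict: not equivalent; witness: base=-2, step=0, limit=4


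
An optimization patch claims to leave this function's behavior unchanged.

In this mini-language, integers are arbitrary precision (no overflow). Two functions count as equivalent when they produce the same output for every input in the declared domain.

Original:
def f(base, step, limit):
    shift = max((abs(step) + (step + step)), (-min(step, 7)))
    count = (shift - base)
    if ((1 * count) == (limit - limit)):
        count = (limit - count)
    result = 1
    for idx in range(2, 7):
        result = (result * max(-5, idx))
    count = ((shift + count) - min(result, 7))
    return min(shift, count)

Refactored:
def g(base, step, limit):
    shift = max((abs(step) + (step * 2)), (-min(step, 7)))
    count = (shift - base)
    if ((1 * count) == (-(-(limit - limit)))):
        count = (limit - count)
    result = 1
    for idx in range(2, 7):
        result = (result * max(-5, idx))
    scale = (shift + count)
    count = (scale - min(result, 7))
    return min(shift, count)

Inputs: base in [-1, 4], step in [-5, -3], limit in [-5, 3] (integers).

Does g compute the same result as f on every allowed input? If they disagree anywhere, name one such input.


The two are interchangeable: constant usage differs, arithmetic usage differs, statement counts differ, local variable names differ, and every declared input agrees.
Spot check at base=-1, step=-5, limit=-2 — f: shift := 5 | count := 6 | ((1 * count) == (limit - limit)): false | result := 1 | iter idx=2: | result := 2 | iter idx=3: | result := 6 | iter idx=4: | result := 24 | iter idx=5: | result := 120 | iter idx=6: | result := 720 | count := 4 | result 4. g: shift := 5 | count := 6 | ((1 * count) == (-(-(limit - limit)))): false | result := 1 | iter idx=2: | result := 2 | iter idx=3: | result := 6 | iter idx=4: | result := 24 | iter idx=5: | result := 120 | iter idx=6: | result := 720 | scale := 11 | count := 4 | result 4. Both give 4.
Across all 162 domain points the two functions coincide.
verdict: equivalent


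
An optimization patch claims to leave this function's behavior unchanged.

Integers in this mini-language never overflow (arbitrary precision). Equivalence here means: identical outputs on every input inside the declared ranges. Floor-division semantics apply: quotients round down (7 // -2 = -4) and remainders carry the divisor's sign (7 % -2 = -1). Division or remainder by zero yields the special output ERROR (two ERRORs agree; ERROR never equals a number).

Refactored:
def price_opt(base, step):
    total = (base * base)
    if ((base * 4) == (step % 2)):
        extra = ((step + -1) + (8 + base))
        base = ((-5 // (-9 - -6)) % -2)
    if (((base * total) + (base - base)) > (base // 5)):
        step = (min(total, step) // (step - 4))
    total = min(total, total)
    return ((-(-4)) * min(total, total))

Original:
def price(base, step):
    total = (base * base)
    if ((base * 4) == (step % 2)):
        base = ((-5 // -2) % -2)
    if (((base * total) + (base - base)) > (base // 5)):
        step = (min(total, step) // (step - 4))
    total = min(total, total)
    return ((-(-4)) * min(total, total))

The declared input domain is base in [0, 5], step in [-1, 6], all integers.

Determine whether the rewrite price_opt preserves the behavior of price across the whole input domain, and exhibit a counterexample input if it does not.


Run the pair on base=0, step=4.
price: total=0, then ((base * 4) == (step % 2)) is true, then base=0, then (((base * total) + (base - base)) > (base // 5)) is false, then total=0, then returns 0
price_opt: total=0, then ((base * 4) == (step % 2)) is true, then extra=11, then base=-1, then (((base * total) + (base - base)) > (base // 5)) is true, then a zero divisor aborts: ERROR
0 vs ERROR — the two versions disagree here.
verdict: not equivalent; witness: base=0, step=4


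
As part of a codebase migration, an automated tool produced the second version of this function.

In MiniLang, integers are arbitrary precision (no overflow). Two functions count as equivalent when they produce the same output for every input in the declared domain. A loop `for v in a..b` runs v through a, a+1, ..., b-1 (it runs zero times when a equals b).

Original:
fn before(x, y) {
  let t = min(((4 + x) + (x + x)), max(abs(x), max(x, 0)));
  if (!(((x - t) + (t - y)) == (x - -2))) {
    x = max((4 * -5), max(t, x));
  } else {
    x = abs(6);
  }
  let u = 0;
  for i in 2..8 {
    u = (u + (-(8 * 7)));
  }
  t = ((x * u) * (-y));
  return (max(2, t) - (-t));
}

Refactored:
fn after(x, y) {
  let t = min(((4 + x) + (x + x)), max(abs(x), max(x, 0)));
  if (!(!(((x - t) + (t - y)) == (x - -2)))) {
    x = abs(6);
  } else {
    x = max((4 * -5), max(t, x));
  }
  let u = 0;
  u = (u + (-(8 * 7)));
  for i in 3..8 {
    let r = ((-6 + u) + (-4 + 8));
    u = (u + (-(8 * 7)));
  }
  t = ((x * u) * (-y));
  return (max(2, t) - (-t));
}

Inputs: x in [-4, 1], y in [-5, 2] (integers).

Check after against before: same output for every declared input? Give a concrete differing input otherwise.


Behavior is preserved: although loop structure differs, constant usage differs, local variable names differ, statement counts differ, boolean connective usage differs, arithmetic usage differs, the outputs never diverge.
As a probe, take x=-3, y=-5: before runs t becomes -5; next (!(((x - t) + (t - y)) == (x - -2))) evaluates to true; next x becomes -3; next u becomes 0; next at i=2:; next u becomes -56; next at i=3:; next u becomes -112; next at i=4:; next u becomes -168; next at i=5:; next u becomes -224; next at i=6:; next u becomes -280; next at i=7:; next u becomes -336; next t becomes 5040; next final value 10080; after runs t becomes -5; next (!(!(((x - t) + (t - y)) == (x - -2)))) evaluates to false; next x becomes -3; next u becomes 0; next u becomes -56; next at i=3:; next r becomes -58; next u becomes -112; next at i=4:; next r becomes -114; next u becomes -168; next at i=5:; next r becomes -170; next u becomes -224; next at i=6:; next r becomes -226; next u becomes -280; next at i=7:; next r becomes -282; next u becomes -336; next t becomes 5040; next final value 10080; both end at 10080.
Across all 48 domain points the two functions coincide.
verdict: equivalent


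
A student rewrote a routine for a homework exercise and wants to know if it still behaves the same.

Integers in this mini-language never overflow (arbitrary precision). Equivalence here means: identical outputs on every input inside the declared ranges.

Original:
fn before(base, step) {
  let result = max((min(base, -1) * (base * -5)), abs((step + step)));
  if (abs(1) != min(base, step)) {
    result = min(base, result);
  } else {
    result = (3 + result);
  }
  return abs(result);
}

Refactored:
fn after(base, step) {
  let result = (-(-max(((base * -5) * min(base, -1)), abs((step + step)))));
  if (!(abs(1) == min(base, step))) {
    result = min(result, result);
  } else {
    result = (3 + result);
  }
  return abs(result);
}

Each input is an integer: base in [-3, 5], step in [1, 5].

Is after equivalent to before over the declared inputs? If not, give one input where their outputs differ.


On input base=-3, step=1, before returns 3 while after returns 2.
verdict: not equivalent; witness: base=-3, step=1


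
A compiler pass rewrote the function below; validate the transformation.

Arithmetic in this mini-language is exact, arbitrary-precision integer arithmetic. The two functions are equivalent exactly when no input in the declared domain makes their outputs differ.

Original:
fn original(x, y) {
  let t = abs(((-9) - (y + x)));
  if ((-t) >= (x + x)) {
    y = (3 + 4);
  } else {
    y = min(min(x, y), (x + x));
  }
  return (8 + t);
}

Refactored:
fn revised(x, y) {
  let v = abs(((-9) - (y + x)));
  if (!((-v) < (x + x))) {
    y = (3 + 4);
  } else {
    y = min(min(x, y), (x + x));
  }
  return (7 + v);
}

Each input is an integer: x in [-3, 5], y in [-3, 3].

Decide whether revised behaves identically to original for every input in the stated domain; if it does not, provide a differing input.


These are not equivalent — on x=-3, y=-3 the outputs split (11 vs 10).
original: t := 3 | ((-t) >= (x + x)): true | y := 7 | result 11
revised: v := 3 | (!((-v) < (x + x))): true | y := 7 | result 10
verdict: not equivalent; witness: x=-3, y=-3


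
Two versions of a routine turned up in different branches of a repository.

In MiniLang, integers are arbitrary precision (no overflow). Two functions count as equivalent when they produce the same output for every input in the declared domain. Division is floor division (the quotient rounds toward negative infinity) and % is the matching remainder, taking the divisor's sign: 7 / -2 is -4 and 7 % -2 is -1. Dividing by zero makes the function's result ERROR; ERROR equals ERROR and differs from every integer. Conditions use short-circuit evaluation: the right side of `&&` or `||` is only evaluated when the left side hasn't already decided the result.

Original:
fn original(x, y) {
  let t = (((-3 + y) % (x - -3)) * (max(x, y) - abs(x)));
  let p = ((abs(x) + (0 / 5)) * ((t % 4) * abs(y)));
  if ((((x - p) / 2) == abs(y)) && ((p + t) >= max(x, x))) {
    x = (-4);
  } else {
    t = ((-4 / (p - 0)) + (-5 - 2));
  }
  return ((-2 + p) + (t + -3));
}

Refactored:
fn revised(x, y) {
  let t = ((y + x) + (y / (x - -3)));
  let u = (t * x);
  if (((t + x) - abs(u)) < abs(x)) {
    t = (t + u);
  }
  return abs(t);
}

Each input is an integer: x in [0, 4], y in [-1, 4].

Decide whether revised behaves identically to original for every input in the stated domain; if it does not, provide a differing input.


Take x=0, y=-1.
original: t=0, then p=0, then ((((x - p) / 2) == abs(y)) && ((p + t) >= max(x, x))) is false, then a zero divisor aborts: ERROR
revised: t=-2, then u=0, then (((t + x) - abs(u)) < abs(x)) is true, then t=-2, then returns 2
ERROR against 2: the behavior changed.
verdict: not equivalent; witness: x=0, y=-1


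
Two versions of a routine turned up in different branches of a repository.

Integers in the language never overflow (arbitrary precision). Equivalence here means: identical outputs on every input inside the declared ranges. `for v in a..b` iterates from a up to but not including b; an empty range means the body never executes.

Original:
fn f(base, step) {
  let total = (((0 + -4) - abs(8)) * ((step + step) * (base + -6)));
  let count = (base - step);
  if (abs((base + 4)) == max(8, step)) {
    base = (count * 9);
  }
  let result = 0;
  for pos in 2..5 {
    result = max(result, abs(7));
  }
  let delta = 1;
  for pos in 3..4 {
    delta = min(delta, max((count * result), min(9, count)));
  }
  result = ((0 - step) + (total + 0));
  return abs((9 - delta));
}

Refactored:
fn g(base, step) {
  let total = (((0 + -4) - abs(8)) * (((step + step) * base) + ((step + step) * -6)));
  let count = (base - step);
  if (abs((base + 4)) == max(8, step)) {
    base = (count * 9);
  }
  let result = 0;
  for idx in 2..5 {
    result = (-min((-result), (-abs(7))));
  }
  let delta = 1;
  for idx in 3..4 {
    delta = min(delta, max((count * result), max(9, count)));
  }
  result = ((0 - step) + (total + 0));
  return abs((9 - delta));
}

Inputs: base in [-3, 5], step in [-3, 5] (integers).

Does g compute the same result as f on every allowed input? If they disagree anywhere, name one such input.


These are not equivalent — on base=-3, step=-3 the outputs split (9 vs 8).
f: total becomes -648; next count becomes 0; next (abs((base + 4)) == max(8, step)) evaluates to false; next result becomes 0; next at pos=2:; next result becomes 7; next at pos=3:; next result becomes 7; next at pos=4:; next result becomes 7; next delta becomes 1; next at pos=3:; next delta becomes 0; next result becomes -645; next final value 9
g: total becomes -648; next count becomes 0; next (abs((base + 4)) == max(8, step)) evaluates to false; next result becomes 0; next at idx=2:; next result becomes 7; next at idx=3:; next result becomes 7; next at idx=4:; next result becomes 7; next delta becomes 1; next at idx=3:; next delta becomes 1; next result becomes -645; next final value 8
verdict: not equivalent; witness: base=-3, step=-3


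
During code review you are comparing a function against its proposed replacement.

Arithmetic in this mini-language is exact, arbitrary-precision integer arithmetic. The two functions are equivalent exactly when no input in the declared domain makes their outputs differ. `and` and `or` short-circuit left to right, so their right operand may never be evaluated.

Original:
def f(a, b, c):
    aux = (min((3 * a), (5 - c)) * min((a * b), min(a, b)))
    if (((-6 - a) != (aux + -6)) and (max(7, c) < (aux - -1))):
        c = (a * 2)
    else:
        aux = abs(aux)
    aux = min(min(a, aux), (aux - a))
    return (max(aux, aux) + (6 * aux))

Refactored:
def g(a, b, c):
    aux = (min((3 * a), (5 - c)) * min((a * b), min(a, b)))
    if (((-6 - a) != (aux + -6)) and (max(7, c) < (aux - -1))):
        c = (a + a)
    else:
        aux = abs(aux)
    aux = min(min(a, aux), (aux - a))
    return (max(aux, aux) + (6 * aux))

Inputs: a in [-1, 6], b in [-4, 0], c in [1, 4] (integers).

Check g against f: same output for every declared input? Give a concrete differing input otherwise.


Comparing the listings, the differences include: arithmetic usage differs, constant usage differs.
Spot check at a=6, b=-3, c=3 — f: aux=-36, then (((-6 - a) != (aux + -6)) and (max(7, c) < (aux - -1))) is false, then aux=36, then aux=6, then returns 42. g: aux=-36, then (((-6 - a) != (aux + -6)) and (max(7, c) < (aux - -1))) is false, then aux=36, then aux=6, then returns 42. Both give 42.
Sweeping the whole domain (160 inputs) finds no disagreement.
verdict: equivalent


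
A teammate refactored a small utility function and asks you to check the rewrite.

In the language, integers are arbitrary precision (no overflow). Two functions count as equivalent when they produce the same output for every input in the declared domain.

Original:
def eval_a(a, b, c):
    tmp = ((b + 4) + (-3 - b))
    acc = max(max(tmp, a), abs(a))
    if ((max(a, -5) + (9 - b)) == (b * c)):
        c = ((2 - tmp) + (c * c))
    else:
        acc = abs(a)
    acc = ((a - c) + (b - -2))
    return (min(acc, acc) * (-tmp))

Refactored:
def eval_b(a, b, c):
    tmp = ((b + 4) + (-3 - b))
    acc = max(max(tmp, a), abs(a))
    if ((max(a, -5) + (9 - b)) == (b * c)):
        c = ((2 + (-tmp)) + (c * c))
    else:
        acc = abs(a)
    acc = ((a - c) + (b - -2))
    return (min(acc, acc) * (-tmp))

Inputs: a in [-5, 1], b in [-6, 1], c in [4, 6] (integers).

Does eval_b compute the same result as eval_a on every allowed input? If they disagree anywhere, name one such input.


Changes here: arithmetic usage differs; the full 168-point sweep finds no disagreement.
verdict: equivalent


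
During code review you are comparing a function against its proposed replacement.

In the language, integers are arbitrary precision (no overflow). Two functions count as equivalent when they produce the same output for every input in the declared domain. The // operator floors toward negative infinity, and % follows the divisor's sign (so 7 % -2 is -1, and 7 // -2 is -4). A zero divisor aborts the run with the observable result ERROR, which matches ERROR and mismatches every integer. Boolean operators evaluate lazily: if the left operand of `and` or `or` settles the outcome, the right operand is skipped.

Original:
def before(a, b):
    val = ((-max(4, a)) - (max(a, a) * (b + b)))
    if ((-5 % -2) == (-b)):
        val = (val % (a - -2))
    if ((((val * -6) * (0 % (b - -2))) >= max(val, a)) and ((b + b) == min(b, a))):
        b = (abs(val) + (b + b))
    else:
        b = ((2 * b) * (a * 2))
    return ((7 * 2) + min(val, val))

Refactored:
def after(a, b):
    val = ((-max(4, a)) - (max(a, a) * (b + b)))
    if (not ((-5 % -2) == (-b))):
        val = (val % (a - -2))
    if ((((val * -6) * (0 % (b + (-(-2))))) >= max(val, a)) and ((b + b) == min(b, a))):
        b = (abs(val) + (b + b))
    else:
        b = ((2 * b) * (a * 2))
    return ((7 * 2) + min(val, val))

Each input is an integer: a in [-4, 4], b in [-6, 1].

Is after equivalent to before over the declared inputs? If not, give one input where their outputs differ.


Try a=-4, b=-6.
before: val=-52, then ((-5 % -2) == (-b)) is false, then ((((val * -6) * (0 % (b - -2))) >= max(val, a)) and ((b + b) == min(b, a))) is false, then b=96, then returns -38
after: val=-52, then (not ((-5 % -2) == (-b))) is true, then val=0, then ((((val * -6) * (0 % (b + (-(-2))))) >= max(val, a)) and ((b + b) == min(b, a))) is false, then b=96, then returns 14
-38 and 14 differ, so these are not the same function on this domain.
verdict: not equivalent; witness: a=-4, b=-6
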